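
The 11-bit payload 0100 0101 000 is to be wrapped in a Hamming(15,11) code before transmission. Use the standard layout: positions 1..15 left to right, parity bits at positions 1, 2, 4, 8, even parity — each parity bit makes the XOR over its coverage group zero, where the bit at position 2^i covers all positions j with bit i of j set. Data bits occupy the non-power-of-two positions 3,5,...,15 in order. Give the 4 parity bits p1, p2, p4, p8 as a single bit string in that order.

1100

Place data bits at non-power-of-two positions: b3=0, b5=1, b6=0, b7=0, b9=0, b10=1, b11=0, b12=1, b13=0, b14=0, b15=0.
p1 = XOR of data positions {3,5,7,9,11,13,15} = 0⊕1⊕0⊕0⊕0⊕0⊕0 = 1
p2 = XOR of data positions {3,6,7,10,11,14,15} = 0⊕0⊕0⊕1⊕0⊕0⊕0 = 1
p4 = XOR of data positions {5,6,7,12,13,14,15} = 1⊕0⊕0⊕1⊕0⊕0⊕0 = 0
p8 = XOR of data positions {9,10,11,12,13,14,15} = 0⊕1⊕0⊕1⊕0⊕0⊕0 = 0
Parity bits p1,p2,p4,p8 = 1100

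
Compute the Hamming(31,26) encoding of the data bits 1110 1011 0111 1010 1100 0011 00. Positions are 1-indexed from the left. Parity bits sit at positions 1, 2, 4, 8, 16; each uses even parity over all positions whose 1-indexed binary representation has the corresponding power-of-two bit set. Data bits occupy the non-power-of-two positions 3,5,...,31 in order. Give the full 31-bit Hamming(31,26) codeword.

0010110110110111110101100001100

Place data bits at non-power-of-two positions: b3=1, b5=1, b6=1, b7=0, b9=1, b10=0, b11=1, b12=1, b13=0, b14=1, b15=1, b17=1, b18=1, b19=0, b20=1, b21=0, b22=1, b23=1, b24=0, b25=0, b26=0, b27=0, b28=1, b29=1, b30=0, b31=0.
p1 = XOR of data positions {3,5,7,9,11,13,15,17,19,21,23,25,27,29,31} = 1⊕1⊕0⊕1⊕1⊕0⊕1⊕1⊕0⊕0⊕1⊕0⊕0⊕1⊕0 = 0
p2 = XOR of data positions {3,6,7,10,11,14,15,18,19,22,23,26,27,30,31} = 1⊕1⊕0⊕0⊕1⊕1⊕1⊕1⊕0⊕1⊕1⊕0⊕0⊕0⊕0 = 0
p4 = XOR of data positions {5,6,7,12,13,14,15,20,21,22,23,28,29,30,31} = 1⊕1⊕0⊕1⊕0⊕1⊕1⊕1⊕0⊕1⊕1⊕1⊕1⊕0⊕0 = 0
p8 = XOR of data positions {9,10,11,12,13,14,15,24,25,26,27,28,29,30,31} = 1⊕0⊕1⊕1⊕0⊕1⊕1⊕0⊕0⊕0⊕0⊕1⊕1⊕0⊕0 = 1
p16 = XOR of data positions {17,18,19,20,21,22,23,24,25,26,27,28,29,30,31} = 1⊕1⊕0⊕1⊕0⊕1⊕1⊕0⊕0⊕0⊕0⊕1⊕1⊕0⊕0 = 1
Codeword b1..b31 = 0010110110110111110101100001100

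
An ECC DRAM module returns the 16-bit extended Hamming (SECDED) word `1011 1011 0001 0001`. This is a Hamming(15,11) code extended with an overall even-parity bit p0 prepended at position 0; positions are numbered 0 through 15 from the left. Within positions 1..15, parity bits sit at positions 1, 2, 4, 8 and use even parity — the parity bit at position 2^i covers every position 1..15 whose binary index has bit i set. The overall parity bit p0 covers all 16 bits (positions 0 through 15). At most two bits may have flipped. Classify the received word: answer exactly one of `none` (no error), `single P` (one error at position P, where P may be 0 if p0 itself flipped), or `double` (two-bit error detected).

s1: b1⊕b3⊕b5⊕b7⊕b9⊕b11⊕b13⊕b15 = 0⊕1⊕0⊕1⊕0⊕1⊕0⊕1 = 0
s2: b2⊕b3⊕b6⊕b7⊕b10⊕b11⊕b14⊕b15 = 1⊕1⊕1⊕1⊕0⊕1⊕0⊕1 = 0
s4: b4⊕b5⊕b6⊕b7⊕b12⊕b13⊕b14⊕b15 = 1⊕0⊕1⊕1⊕0⊕0⊕0⊕1 = 0
s8: b8⊕b9⊕b10⊕b11⊕b12⊕b13⊕b14⊕b15 = 0⊕0⊕0⊕1⊕0⊕0⊕0⊕1 = 0
Syndrome (s8...s1) = 0000 → position 0 (no error).
Overall parity (XOR of all 16 bits, including p0): 1⊕0⊕1⊕1⊕1⊕0⊕1⊕1⊕0⊕0⊕0⊕1⊕0⊕0⊕0⊕1 = 0
Overall=0, syndrome position=0 → no error.

none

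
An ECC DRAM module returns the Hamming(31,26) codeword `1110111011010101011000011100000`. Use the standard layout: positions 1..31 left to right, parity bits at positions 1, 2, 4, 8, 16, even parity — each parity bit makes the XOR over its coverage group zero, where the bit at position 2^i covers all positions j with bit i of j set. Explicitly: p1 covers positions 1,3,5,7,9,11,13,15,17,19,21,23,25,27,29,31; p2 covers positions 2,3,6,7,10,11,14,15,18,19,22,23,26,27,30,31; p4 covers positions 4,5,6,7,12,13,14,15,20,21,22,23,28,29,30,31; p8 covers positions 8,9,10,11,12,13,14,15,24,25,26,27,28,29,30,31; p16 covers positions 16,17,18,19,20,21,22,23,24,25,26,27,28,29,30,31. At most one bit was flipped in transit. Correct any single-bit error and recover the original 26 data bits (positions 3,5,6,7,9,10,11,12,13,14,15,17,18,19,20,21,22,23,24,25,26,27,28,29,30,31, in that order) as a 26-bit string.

s1: b1⊕b3⊕b5⊕b7⊕b9⊕b11⊕b13⊕b15⊕b17⊕b19⊕b21⊕b23⊕b25⊕b27⊕b29⊕b31 = 1⊕1⊕1⊕1⊕1⊕0⊕0⊕0⊕0⊕1⊕0⊕0⊕1⊕0⊕0⊕0 = 1
s2: b2⊕b3⊕b6⊕b7⊕b10⊕b11⊕b14⊕b15⊕b18⊕b19⊕b22⊕b23⊕b26⊕b27⊕b30⊕b31 = 1⊕1⊕1⊕1⊕1⊕0⊕1⊕0⊕1⊕1⊕0⊕0⊕1⊕0⊕0⊕0 = 1
s4: b4⊕b5⊕b6⊕b7⊕b12⊕b13⊕b14⊕b15⊕b20⊕b21⊕b22⊕b23⊕b28⊕b29⊕b30⊕b31 = 0⊕1⊕1⊕1⊕1⊕0⊕1⊕0⊕0⊕0⊕0⊕0⊕0⊕0⊕0⊕0 = 1
s8: b8⊕b9⊕b10⊕b11⊕b12⊕b13⊕b14⊕b15⊕b24⊕b25⊕b26⊕b27⊕b28⊕b29⊕b30⊕b31 = 0⊕1⊕1⊕0⊕1⊕0⊕1⊕0⊕1⊕1⊕1⊕0⊕0⊕0⊕0⊕0 = 1
s16: b16⊕b17⊕b18⊕b19⊕b20⊕b21⊕b22⊕b23⊕b24⊕b25⊕b26⊕b27⊕b28⊕b29⊕b30⊕b31 = 1⊕0⊕1⊕1⊕0⊕0⊕0⊕0⊕1⊕1⊕1⊕0⊕0⊕0⊕0⊕0 = 0
Syndrome (s16...s1) = 01111 → position 15.
Flip bit 15: corrected codeword = 1110111011010111011000011100000
Data bits at positions 3,5,6,7,9,10,11,12,13,14,15,17,18,19,20,21,22,23,24,25,26,27,28,29,30,31: 11111101011011000011100000

11111101011011000011100000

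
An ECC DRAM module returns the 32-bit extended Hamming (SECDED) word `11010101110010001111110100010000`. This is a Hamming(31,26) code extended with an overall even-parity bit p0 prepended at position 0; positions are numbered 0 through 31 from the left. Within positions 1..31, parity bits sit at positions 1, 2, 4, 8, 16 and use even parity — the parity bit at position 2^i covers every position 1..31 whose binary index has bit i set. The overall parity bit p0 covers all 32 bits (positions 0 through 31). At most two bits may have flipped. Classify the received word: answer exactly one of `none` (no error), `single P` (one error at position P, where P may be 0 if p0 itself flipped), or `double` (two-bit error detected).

s1: b1⊕b3⊕b5⊕b7⊕b9⊕b11⊕b13⊕b15⊕b17⊕b19⊕b21⊕b23⊕b25⊕b27⊕b29⊕b31 = 1⊕1⊕1⊕1⊕1⊕0⊕0⊕0⊕1⊕1⊕1⊕1⊕0⊕1⊕0⊕0 = 0
s2: b2⊕b3⊕b6⊕b7⊕b10⊕b11⊕b14⊕b15⊕b18⊕b19⊕b22⊕b23⊕b26⊕b27⊕b30⊕b31 = 0⊕1⊕0⊕1⊕0⊕0⊕0⊕0⊕1⊕1⊕0⊕1⊕0⊕1⊕0⊕0 = 0
s4: b4⊕b5⊕b6⊕b7⊕b12⊕b13⊕b14⊕b15⊕b20⊕b21⊕b22⊕b23⊕b28⊕b29⊕b30⊕b31 = 0⊕1⊕0⊕1⊕1⊕0⊕0⊕0⊕1⊕1⊕0⊕1⊕0⊕0⊕0⊕0 = 0
s8: b8⊕b9⊕b10⊕b11⊕b12⊕b13⊕b14⊕b15⊕b24⊕b25⊕b26⊕b27⊕b28⊕b29⊕b30⊕b31 = 1⊕1⊕0⊕0⊕1⊕0⊕0⊕0⊕0⊕0⊕0⊕1⊕0⊕0⊕0⊕0 = 0
s16: b16⊕b17⊕b18⊕b19⊕b20⊕b21⊕b22⊕b23⊕b24⊕b25⊕b26⊕b27⊕b28⊕b29⊕b30⊕b31 = 1⊕1⊕1⊕1⊕1⊕1⊕0⊕1⊕0⊕0⊕0⊕1⊕0⊕0⊕0⊕0 = 0
Syndrome (s16...s1) = 00000 → position 0 (no error).
Overall parity (XOR of all 32 bits, including p0): 1⊕1⊕0⊕1⊕0⊕1⊕0⊕1⊕1⊕1⊕0⊕0⊕1⊕0⊕0⊕0⊕1⊕1⊕1⊕1⊕1⊕1⊕0⊕1⊕0⊕0⊕0⊕1⊕0⊕0⊕0⊕0 = 0
Overall=0, syndrome position=0 → no error.

none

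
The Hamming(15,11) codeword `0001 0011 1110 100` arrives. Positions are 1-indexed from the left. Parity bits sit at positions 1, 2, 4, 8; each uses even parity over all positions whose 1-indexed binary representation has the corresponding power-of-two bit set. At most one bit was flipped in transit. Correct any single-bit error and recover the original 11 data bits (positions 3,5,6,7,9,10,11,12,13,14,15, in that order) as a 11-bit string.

s1: b1⊕b3⊕b5⊕b7⊕b9⊕b11⊕b13⊕b15 = 0⊕0⊕0⊕1⊕1⊕1⊕1⊕0 = 0
s2: b2⊕b3⊕b6⊕b7⊕b10⊕b11⊕b14⊕b15 = 0⊕0⊕0⊕1⊕1⊕1⊕0⊕0 = 1
s4: b4⊕b5⊕b6⊕b7⊕b12⊕b13⊕b14⊕b15 = 1⊕0⊕0⊕1⊕0⊕1⊕0⊕0 = 1
s8: b8⊕b9⊕b10⊕b11⊕b12⊕b13⊕b14⊕b15 = 1⊕1⊕1⊕1⊕0⊕1⊕0⊕0 = 1
Syndrome (s8...s1) = 1110 → position 14.
Flip bit 14: corrected codeword = 000100111110110
Data bits at positions 3,5,6,7,9,10,11,12,13,14,15: 00011110110

00011110110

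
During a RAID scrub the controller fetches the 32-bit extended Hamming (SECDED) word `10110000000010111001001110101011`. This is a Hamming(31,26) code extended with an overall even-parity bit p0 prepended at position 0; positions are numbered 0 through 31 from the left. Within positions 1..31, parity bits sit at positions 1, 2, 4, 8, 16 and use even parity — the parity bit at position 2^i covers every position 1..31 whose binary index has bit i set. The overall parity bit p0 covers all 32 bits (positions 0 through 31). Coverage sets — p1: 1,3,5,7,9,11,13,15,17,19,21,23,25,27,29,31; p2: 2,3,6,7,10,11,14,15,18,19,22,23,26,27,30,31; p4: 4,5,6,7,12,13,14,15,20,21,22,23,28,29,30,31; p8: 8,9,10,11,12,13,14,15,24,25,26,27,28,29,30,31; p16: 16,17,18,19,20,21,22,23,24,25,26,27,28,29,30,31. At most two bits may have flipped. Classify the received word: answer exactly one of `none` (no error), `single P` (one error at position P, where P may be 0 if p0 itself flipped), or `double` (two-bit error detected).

single 17

s1: b1⊕b3⊕b5⊕b7⊕b9⊕b11⊕b13⊕b15⊕b17⊕b19⊕b21⊕b23⊕b25⊕b27⊕b29⊕b31 = 0⊕1⊕0⊕0⊕0⊕0⊕0⊕1⊕0⊕1⊕0⊕1⊕0⊕0⊕0⊕1 = 1
s2: b2⊕b3⊕b6⊕b7⊕b10⊕b11⊕b14⊕b15⊕b18⊕b19⊕b22⊕b23⊕b26⊕b27⊕b30⊕b31 = 1⊕1⊕0⊕0⊕0⊕0⊕1⊕1⊕0⊕1⊕1⊕1⊕1⊕0⊕1⊕1 = 0
s4: b4⊕b5⊕b6⊕b7⊕b12⊕b13⊕b14⊕b15⊕b20⊕b21⊕b22⊕b23⊕b28⊕b29⊕b30⊕b31 = 0⊕0⊕0⊕0⊕1⊕0⊕1⊕1⊕0⊕0⊕1⊕1⊕1⊕0⊕1⊕1 = 0
s8: b8⊕b9⊕b10⊕b11⊕b12⊕b13⊕b14⊕b15⊕b24⊕b25⊕b26⊕b27⊕b28⊕b29⊕b30⊕b31 = 0⊕0⊕0⊕0⊕1⊕0⊕1⊕1⊕1⊕0⊕1⊕0⊕1⊕0⊕1⊕1 = 0
s16: b16⊕b17⊕b18⊕b19⊕b20⊕b21⊕b22⊕b23⊕b24⊕b25⊕b26⊕b27⊕b28⊕b29⊕b30⊕b31 = 1⊕0⊕0⊕1⊕0⊕0⊕1⊕1⊕1⊕0⊕1⊕0⊕1⊕0⊕1⊕1 = 1
Syndrome (s16...s1) = 10001 → position 17.
Overall parity (XOR of all 32 bits, including p0): 1⊕0⊕1⊕1⊕0⊕0⊕0⊕0⊕0⊕0⊕0⊕0⊕1⊕0⊕1⊕1⊕1⊕0⊕0⊕1⊕0⊕0⊕1⊕1⊕1⊕0⊕1⊕0⊕1⊕0⊕1⊕1 = 1
Overall=1, syndrome position=17 → single-bit error at position 17.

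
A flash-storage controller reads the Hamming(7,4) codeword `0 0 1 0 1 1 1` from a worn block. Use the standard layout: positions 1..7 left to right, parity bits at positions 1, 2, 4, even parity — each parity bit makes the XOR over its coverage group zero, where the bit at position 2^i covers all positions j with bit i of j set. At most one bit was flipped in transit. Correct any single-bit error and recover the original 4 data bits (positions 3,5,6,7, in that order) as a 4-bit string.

s1: b1⊕b3⊕b5⊕b7 = 0⊕1⊕1⊕1 = 1
s2: b2⊕b3⊕b6⊕b7 = 0⊕1⊕1⊕1 = 1
s4: b4⊕b5⊕b6⊕b7 = 0⊕1⊕1⊕1 = 1
Syndrome (s4...s1) = 111 → position 7.
Flip bit 7: corrected codeword = 0010110
Data bits at positions 3,5,6,7: 1110

1110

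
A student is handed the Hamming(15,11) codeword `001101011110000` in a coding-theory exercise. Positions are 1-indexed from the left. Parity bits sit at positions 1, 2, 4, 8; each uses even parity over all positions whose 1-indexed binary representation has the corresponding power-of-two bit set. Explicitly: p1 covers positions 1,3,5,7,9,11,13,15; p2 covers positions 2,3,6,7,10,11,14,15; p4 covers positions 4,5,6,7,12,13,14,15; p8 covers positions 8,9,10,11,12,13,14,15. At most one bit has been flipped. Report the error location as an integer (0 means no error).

1

s1: b1⊕b3⊕b5⊕b7⊕b9⊕b11⊕b13⊕b15 = 0⊕1⊕0⊕0⊕1⊕1⊕0⊕0 = 1
s2: b2⊕b3⊕b6⊕b7⊕b10⊕b11⊕b14⊕b15 = 0⊕1⊕1⊕0⊕1⊕1⊕0⊕0 = 0
s4: b4⊕b5⊕b6⊕b7⊕b12⊕b13⊕b14⊕b15 = 1⊕0⊕1⊕0⊕0⊕0⊕0⊕0 = 0
s8: b8⊕b9⊕b10⊕b11⊕b12⊕b13⊕b14⊕b15 = 1⊕1⊕1⊕1⊕0⊕0⊕0⊕0 = 0
Syndrome (s8...s1) = 0001 → position 1.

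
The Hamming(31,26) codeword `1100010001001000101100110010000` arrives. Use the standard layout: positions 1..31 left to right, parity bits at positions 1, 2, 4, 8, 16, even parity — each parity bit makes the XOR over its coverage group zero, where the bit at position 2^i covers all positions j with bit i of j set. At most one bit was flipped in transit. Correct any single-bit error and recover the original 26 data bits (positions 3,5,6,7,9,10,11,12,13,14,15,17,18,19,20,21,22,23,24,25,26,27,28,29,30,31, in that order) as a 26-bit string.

s1: b1⊕b3⊕b5⊕b7⊕b9⊕b11⊕b13⊕b15⊕b17⊕b19⊕b21⊕b23⊕b25⊕b27⊕b29⊕b31 = 1⊕0⊕0⊕0⊕0⊕0⊕1⊕0⊕1⊕1⊕0⊕1⊕0⊕1⊕0⊕0 = 0
s2: b2⊕b3⊕b6⊕b7⊕b10⊕b11⊕b14⊕b15⊕b18⊕b19⊕b22⊕b23⊕b26⊕b27⊕b30⊕b31 = 1⊕0⊕1⊕0⊕1⊕0⊕0⊕0⊕0⊕1⊕0⊕1⊕0⊕1⊕0⊕0 = 0
s4: b4⊕b5⊕b6⊕b7⊕b12⊕b13⊕b14⊕b15⊕b20⊕b21⊕b22⊕b23⊕b28⊕b29⊕b30⊕b31 = 0⊕0⊕1⊕0⊕0⊕1⊕0⊕0⊕1⊕0⊕0⊕1⊕0⊕0⊕0⊕0 = 0
s8: b8⊕b9⊕b10⊕b11⊕b12⊕b13⊕b14⊕b15⊕b24⊕b25⊕b26⊕b27⊕b28⊕b29⊕b30⊕b31 = 0⊕0⊕1⊕0⊕0⊕1⊕0⊕0⊕1⊕0⊕0⊕1⊕0⊕0⊕0⊕0 = 0
s16: b16⊕b17⊕b18⊕b19⊕b20⊕b21⊕b22⊕b23⊕b24⊕b25⊕b26⊕b27⊕b28⊕b29⊕b30⊕b31 = 0⊕1⊕0⊕1⊕1⊕0⊕0⊕1⊕1⊕0⊕0⊕1⊕0⊕0⊕0⊕0 = 0
Syndrome (s16...s1) = 00000 → position 0 (no error).
No correction needed.
Data bits at positions 3,5,6,7,9,10,11,12,13,14,15,17,18,19,20,21,22,23,24,25,26,27,28,29,30,31: 00100100100101100110010000

00100100100101100110010000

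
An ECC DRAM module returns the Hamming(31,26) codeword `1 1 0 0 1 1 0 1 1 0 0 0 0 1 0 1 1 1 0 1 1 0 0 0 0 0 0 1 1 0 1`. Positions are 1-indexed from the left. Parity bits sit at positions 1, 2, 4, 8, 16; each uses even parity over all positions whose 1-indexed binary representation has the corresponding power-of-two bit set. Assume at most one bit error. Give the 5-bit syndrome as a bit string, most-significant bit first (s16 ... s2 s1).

s1: b1⊕b3⊕b5⊕b7⊕b9⊕b11⊕b13⊕b15⊕b17⊕b19⊕b21⊕b23⊕b25⊕b27⊕b29⊕b31 = 1⊕0⊕1⊕0⊕1⊕0⊕0⊕0⊕1⊕0⊕1⊕0⊕0⊕0⊕1⊕1 = 1
s2: b2⊕b3⊕b6⊕b7⊕b10⊕b11⊕b14⊕b15⊕b18⊕b19⊕b22⊕b23⊕b26⊕b27⊕b30⊕b31 = 1⊕0⊕1⊕0⊕0⊕0⊕1⊕0⊕1⊕0⊕0⊕0⊕0⊕0⊕0⊕1 = 1
s4: b4⊕b5⊕b6⊕b7⊕b12⊕b13⊕b14⊕b15⊕b20⊕b21⊕b22⊕b23⊕b28⊕b29⊕b30⊕b31 = 0⊕1⊕1⊕0⊕0⊕0⊕1⊕0⊕1⊕1⊕0⊕0⊕1⊕1⊕0⊕1 = 0
s8: b8⊕b9⊕b10⊕b11⊕b12⊕b13⊕b14⊕b15⊕b24⊕b25⊕b26⊕b27⊕b28⊕b29⊕b30⊕b31 = 1⊕1⊕0⊕0⊕0⊕0⊕1⊕0⊕0⊕0⊕0⊕0⊕1⊕1⊕0⊕1 = 0
s16: b16⊕b17⊕b18⊕b19⊕b20⊕b21⊕b22⊕b23⊕b24⊕b25⊕b26⊕b27⊕b28⊕b29⊕b30⊕b31 = 1⊕1⊕1⊕0⊕1⊕1⊕0⊕0⊕0⊕0⊕0⊕0⊕1⊕1⊕0⊕1 = 0
Syndrome (s16...s1) = 00011 → position 3.

00011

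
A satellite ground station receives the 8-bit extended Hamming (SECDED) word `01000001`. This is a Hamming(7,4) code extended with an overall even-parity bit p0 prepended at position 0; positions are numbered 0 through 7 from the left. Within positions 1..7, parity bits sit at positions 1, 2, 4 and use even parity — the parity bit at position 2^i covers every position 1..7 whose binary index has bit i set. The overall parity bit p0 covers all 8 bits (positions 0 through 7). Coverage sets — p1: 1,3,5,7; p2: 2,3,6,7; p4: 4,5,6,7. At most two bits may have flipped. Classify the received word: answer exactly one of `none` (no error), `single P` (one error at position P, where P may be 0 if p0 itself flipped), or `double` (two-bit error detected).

s1: b1⊕b3⊕b5⊕b7 = 1⊕0⊕0⊕1 = 0
s2: b2⊕b3⊕b6⊕b7 = 0⊕0⊕0⊕1 = 1
s4: b4⊕b5⊕b6⊕b7 = 0⊕0⊕0⊕1 = 1
Syndrome (s4...s1) = 110 → position 6.
Overall parity (XOR of all 8 bits, including p0): 0⊕1⊕0⊕0⊕0⊕0⊕0⊕1 = 0
Overall=0, syndrome position=6 → double-bit error detected (uncorrectable).

double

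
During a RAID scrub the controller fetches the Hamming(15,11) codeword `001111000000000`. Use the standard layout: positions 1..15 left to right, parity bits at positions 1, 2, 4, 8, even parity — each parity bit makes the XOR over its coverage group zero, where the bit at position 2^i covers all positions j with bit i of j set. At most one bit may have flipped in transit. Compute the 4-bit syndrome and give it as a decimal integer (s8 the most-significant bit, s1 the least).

s1: b1⊕b3⊕b5⊕b7⊕b9⊕b11⊕b13⊕b15 = 0⊕1⊕1⊕0⊕0⊕0⊕0⊕0 = 0
s2: b2⊕b3⊕b6⊕b7⊕b10⊕b11⊕b14⊕b15 = 0⊕1⊕1⊕0⊕0⊕0⊕0⊕0 = 0
s4: b4⊕b5⊕b6⊕b7⊕b12⊕b13⊕b14⊕b15 = 1⊕1⊕1⊕0⊕0⊕0⊕0⊕0 = 1
s8: b8⊕b9⊕b10⊕b11⊕b12⊕b13⊕b14⊕b15 = 0⊕0⊕0⊕0⊕0⊕0⊕0⊕0 = 0
Syndrome (s8...s1) = 0100 → position 4.

4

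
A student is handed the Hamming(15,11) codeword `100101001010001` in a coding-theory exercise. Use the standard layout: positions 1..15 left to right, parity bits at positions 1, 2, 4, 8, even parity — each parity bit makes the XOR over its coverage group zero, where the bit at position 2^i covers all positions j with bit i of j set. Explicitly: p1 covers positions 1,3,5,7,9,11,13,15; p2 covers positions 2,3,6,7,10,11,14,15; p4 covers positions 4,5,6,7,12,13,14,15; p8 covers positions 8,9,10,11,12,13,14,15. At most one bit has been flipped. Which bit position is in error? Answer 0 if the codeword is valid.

s1: b1⊕b3⊕b5⊕b7⊕b9⊕b11⊕b13⊕b15 = 1⊕0⊕0⊕0⊕1⊕1⊕0⊕1 = 0
s2: b2⊕b3⊕b6⊕b7⊕b10⊕b11⊕b14⊕b15 = 0⊕0⊕1⊕0⊕0⊕1⊕0⊕1 = 1
s4: b4⊕b5⊕b6⊕b7⊕b12⊕b13⊕b14⊕b15 = 1⊕0⊕1⊕0⊕0⊕0⊕0⊕1 = 1
s8: b8⊕b9⊕b10⊕b11⊕b12⊕b13⊕b14⊕b15 = 0⊕1⊕0⊕1⊕0⊕0⊕0⊕1 = 1
Syndrome (s8...s1) = 1110 → position 14.

14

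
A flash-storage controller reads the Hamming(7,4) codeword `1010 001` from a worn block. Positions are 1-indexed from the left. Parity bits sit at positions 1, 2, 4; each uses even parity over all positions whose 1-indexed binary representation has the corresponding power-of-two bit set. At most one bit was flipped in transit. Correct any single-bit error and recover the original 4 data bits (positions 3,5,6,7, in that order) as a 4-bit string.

s1: b1⊕b3⊕b5⊕b7 = 1⊕1⊕0⊕1 = 1
s2: b2⊕b3⊕b6⊕b7 = 0⊕1⊕0⊕1 = 0
s4: b4⊕b5⊕b6⊕b7 = 0⊕0⊕0⊕1 = 1
Syndrome (s4...s1) = 101 → position 5.
Flip bit 5: corrected codeword = 1010101
Data bits at positions 3,5,6,7: 1101

1101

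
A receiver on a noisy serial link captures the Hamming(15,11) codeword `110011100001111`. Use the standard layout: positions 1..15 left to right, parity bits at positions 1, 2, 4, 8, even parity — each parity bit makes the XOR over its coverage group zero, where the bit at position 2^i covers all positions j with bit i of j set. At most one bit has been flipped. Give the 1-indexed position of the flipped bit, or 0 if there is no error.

7

s1: b1⊕b3⊕b5⊕b7⊕b9⊕b11⊕b13⊕b15 = 1⊕0⊕1⊕1⊕0⊕0⊕1⊕1 = 1
s2: b2⊕b3⊕b6⊕b7⊕b10⊕b11⊕b14⊕b15 = 1⊕0⊕1⊕1⊕0⊕0⊕1⊕1 = 1
s4: b4⊕b5⊕b6⊕b7⊕b12⊕b13⊕b14⊕b15 = 0⊕1⊕1⊕1⊕1⊕1⊕1⊕1 = 1
s8: b8⊕b9⊕b10⊕b11⊕b12⊕b13⊕b14⊕b15 = 0⊕0⊕0⊕0⊕1⊕1⊕1⊕1 = 0
Syndrome (s8...s1) = 0111 → position 7.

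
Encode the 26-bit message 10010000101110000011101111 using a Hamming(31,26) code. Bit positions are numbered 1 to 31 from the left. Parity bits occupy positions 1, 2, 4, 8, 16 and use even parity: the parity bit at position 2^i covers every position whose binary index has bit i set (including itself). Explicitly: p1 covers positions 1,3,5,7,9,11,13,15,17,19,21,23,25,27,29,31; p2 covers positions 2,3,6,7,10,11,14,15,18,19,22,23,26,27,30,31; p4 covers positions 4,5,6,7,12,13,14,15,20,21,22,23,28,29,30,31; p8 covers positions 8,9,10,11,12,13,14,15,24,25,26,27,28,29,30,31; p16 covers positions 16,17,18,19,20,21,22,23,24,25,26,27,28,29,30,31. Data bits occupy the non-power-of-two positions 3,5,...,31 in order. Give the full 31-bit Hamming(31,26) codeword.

0111001100001011110000011101111

Place data bits at non-power-of-two positions: b3=1, b5=0, b6=0, b7=1, b9=0, b10=0, b11=0, b12=0, b13=1, b14=0, b15=1, b17=1, b18=1, b19=0, b20=0, b21=0, b22=0, b23=0, b24=1, b25=1, b26=1, b27=0, b28=1, b29=1, b30=1, b31=1.
p1 = XOR of data positions {3,5,7,9,11,13,15,17,19,21,23,25,27,29,31} = 1⊕0⊕1⊕0⊕0⊕1⊕1⊕1⊕0⊕0⊕0⊕1⊕0⊕1⊕1 = 0
p2 = XOR of data positions {3,6,7,10,11,14,15,18,19,22,23,26,27,30,31} = 1⊕0⊕1⊕0⊕0⊕0⊕1⊕1⊕0⊕0⊕0⊕1⊕0⊕1⊕1 = 1
p4 = XOR of data positions {5,6,7,12,13,14,15,20,21,22,23,28,29,30,31} = 0⊕0⊕1⊕0⊕1⊕0⊕1⊕0⊕0⊕0⊕0⊕1⊕1⊕1⊕1 = 1
p8 = XOR of data positions {9,10,11,12,13,14,15,24,25,26,27,28,29,30,31} = 0⊕0⊕0⊕0⊕1⊕0⊕1⊕1⊕1⊕1⊕0⊕1⊕1⊕1⊕1 = 1
p16 = XOR of data positions {17,18,19,20,21,22,23,24,25,26,27,28,29,30,31} = 1⊕1⊕0⊕0⊕0⊕0⊕0⊕1⊕1⊕1⊕0⊕1⊕1⊕1⊕1 = 1
Codeword b1..b31 = 0111001100001011110000011101111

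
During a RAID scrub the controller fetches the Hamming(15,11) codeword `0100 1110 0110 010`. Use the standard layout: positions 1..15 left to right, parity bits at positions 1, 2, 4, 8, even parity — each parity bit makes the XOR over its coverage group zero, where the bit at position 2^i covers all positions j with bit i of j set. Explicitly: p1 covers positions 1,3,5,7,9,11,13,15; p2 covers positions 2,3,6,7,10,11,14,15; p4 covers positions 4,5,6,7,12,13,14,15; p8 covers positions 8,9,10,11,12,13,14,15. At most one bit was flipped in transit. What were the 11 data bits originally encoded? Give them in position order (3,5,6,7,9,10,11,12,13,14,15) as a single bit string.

01111110010

s1: b1⊕b3⊕b5⊕b7⊕b9⊕b11⊕b13⊕b15 = 0⊕0⊕1⊕1⊕0⊕1⊕0⊕0 = 1
s2: b2⊕b3⊕b6⊕b7⊕b10⊕b11⊕b14⊕b15 = 1⊕0⊕1⊕1⊕1⊕1⊕1⊕0 = 0
s4: b4⊕b5⊕b6⊕b7⊕b12⊕b13⊕b14⊕b15 = 0⊕1⊕1⊕1⊕0⊕0⊕1⊕0 = 0
s8: b8⊕b9⊕b10⊕b11⊕b12⊕b13⊕b14⊕b15 = 0⊕0⊕1⊕1⊕0⊕0⊕1⊕0 = 1
Syndrome (s8...s1) = 1001 → position 9.
Flip bit 9: corrected codeword = 010011101110010
Data bits at positions 3,5,6,7,9,10,11,12,13,14,15: 01111110010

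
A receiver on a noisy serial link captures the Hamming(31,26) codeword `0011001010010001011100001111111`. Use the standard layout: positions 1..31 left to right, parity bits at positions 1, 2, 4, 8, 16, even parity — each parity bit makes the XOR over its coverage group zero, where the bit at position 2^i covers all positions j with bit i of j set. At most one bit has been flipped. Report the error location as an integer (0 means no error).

s1: b1⊕b3⊕b5⊕b7⊕b9⊕b11⊕b13⊕b15⊕b17⊕b19⊕b21⊕b23⊕b25⊕b27⊕b29⊕b31 = 0⊕1⊕0⊕1⊕1⊕0⊕0⊕0⊕0⊕1⊕0⊕0⊕1⊕1⊕1⊕1 = 0
s2: b2⊕b3⊕b6⊕b7⊕b10⊕b11⊕b14⊕b15⊕b18⊕b19⊕b22⊕b23⊕b26⊕b27⊕b30⊕b31 = 0⊕1⊕0⊕1⊕0⊕0⊕0⊕0⊕1⊕1⊕0⊕0⊕1⊕1⊕1⊕1 = 0
s4: b4⊕b5⊕b6⊕b7⊕b12⊕b13⊕b14⊕b15⊕b20⊕b21⊕b22⊕b23⊕b28⊕b29⊕b30⊕b31 = 1⊕0⊕0⊕1⊕1⊕0⊕0⊕0⊕1⊕0⊕0⊕0⊕1⊕1⊕1⊕1 = 0
s8: b8⊕b9⊕b10⊕b11⊕b12⊕b13⊕b14⊕b15⊕b24⊕b25⊕b26⊕b27⊕b28⊕b29⊕b30⊕b31 = 0⊕1⊕0⊕0⊕1⊕0⊕0⊕0⊕0⊕1⊕1⊕1⊕1⊕1⊕1⊕1 = 1
s16: b16⊕b17⊕b18⊕b19⊕b20⊕b21⊕b22⊕b23⊕b24⊕b25⊕b26⊕b27⊕b28⊕b29⊕b30⊕b31 = 1⊕0⊕1⊕1⊕1⊕0⊕0⊕0⊕0⊕1⊕1⊕1⊕1⊕1⊕1⊕1 = 1
Syndrome (s16...s1) = 11000 → position 24.

24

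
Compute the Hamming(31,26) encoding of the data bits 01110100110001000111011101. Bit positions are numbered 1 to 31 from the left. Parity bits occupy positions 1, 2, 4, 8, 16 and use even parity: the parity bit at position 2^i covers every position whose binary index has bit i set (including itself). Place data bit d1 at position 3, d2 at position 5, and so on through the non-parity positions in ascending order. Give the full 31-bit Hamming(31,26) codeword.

Place data bits at non-power-of-two positions: b3=0, b5=1, b6=1, b7=1, b9=0, b10=1, b11=0, b12=0, b13=1, b14=1, b15=0, b17=0, b18=0, b19=1, b20=0, b21=0, b22=0, b23=1, b24=1, b25=1, b26=0, b27=1, b28=1, b29=1, b30=0, b31=1.
p1 = XOR of data positions {3,5,7,9,11,13,15,17,19,21,23,25,27,29,31} = 0⊕1⊕1⊕0⊕0⊕1⊕0⊕0⊕1⊕0⊕1⊕1⊕1⊕1⊕1 = 1
p2 = XOR of data positions {3,6,7,10,11,14,15,18,19,22,23,26,27,30,31} = 0⊕1⊕1⊕1⊕0⊕1⊕0⊕0⊕1⊕0⊕1⊕0⊕1⊕0⊕1 = 0
p4 = XOR of data positions {5,6,7,12,13,14,15,20,21,22,23,28,29,30,31} = 1⊕1⊕1⊕0⊕1⊕1⊕0⊕0⊕0⊕0⊕1⊕1⊕1⊕0⊕1 = 1
p8 = XOR of data positions {9,10,11,12,13,14,15,24,25,26,27,28,29,30,31} = 0⊕1⊕0⊕0⊕1⊕1⊕0⊕1⊕1⊕0⊕1⊕1⊕1⊕0⊕1 = 1
p16 = XOR of data positions {17,18,19,20,21,22,23,24,25,26,27,28,29,30,31} = 0⊕0⊕1⊕0⊕0⊕0⊕1⊕1⊕1⊕0⊕1⊕1⊕1⊕0⊕1 = 0
Codeword b1..b31 = 1001111101001100001000111011101

1001111101001100001000111011101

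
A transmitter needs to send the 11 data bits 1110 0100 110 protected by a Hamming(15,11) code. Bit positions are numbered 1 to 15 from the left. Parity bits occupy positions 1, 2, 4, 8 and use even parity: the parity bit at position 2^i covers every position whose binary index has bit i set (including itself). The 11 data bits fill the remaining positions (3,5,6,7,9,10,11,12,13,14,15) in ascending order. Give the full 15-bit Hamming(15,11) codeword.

Place data bits at non-power-of-two positions: b3=1, b5=1, b6=1, b7=0, b9=0, b10=1, b11=0, b12=0, b13=1, b14=1, b15=0.
p1 = XOR of data positions {3,5,7,9,11,13,15} = 1⊕1⊕0⊕0⊕0⊕1⊕0 = 1
p2 = XOR of data positions {3,6,7,10,11,14,15} = 1⊕1⊕0⊕1⊕0⊕1⊕0 = 0
p4 = XOR of data positions {5,6,7,12,13,14,15} = 1⊕1⊕0⊕0⊕1⊕1⊕0 = 0
p8 = XOR of data positions {9,10,11,12,13,14,15} = 0⊕1⊕0⊕0⊕1⊕1⊕0 = 1
Codeword b1..b15 = 101011010100110

101011010100110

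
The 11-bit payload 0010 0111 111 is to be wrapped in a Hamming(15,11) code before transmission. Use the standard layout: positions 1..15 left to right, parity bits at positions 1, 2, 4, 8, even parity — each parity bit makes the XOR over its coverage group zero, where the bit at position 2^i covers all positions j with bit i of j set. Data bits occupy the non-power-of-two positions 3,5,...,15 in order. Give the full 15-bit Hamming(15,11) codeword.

Place data bits at non-power-of-two positions: b3=0, b5=0, b6=1, b7=0, b9=0, b10=1, b11=1, b12=1, b13=1, b14=1, b15=1.
p1 = XOR of data positions {3,5,7,9,11,13,15} = 0⊕0⊕0⊕0⊕1⊕1⊕1 = 1
p2 = XOR of data positions {3,6,7,10,11,14,15} = 0⊕1⊕0⊕1⊕1⊕1⊕1 = 1
p4 = XOR of data positions {5,6,7,12,13,14,15} = 0⊕1⊕0⊕1⊕1⊕1⊕1 = 1
p8 = XOR of data positions {9,10,11,12,13,14,15} = 0⊕1⊕1⊕1⊕1⊕1⊕1 = 0
Codeword b1..b15 = 110101000111111

110101000111111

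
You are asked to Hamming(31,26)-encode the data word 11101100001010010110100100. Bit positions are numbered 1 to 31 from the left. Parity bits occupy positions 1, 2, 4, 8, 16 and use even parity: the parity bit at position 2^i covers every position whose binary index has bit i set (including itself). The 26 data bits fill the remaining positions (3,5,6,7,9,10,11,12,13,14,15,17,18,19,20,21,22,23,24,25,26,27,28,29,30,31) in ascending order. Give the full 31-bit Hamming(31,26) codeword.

1110110011000010010010110100100

Place data bits at non-power-of-two positions: b3=1, b5=1, b6=1, b7=0, b9=1, b10=1, b11=0, b12=0, b13=0, b14=0, b15=1, b17=0, b18=1, b19=0, b20=0, b21=1, b22=0, b23=1, b24=1, b25=0, b26=1, b27=0, b28=0, b29=1, b30=0, b31=0.
p1 = XOR of data positions {3,5,7,9,11,13,15,17,19,21,23,25,27,29,31} = 1⊕1⊕0⊕1⊕0⊕0⊕1⊕0⊕0⊕1⊕1⊕0⊕0⊕1⊕0 = 1
p2 = XOR of data positions {3,6,7,10,11,14,15,18,19,22,23,26,27,30,31} = 1⊕1⊕0⊕1⊕0⊕0⊕1⊕1⊕0⊕0⊕1⊕1⊕0⊕0⊕0 = 1
p4 = XOR of data positions {5,6,7,12,13,14,15,20,21,22,23,28,29,30,31} = 1⊕1⊕0⊕0⊕0⊕0⊕1⊕0⊕1⊕0⊕1⊕0⊕1⊕0⊕0 = 0
p8 = XOR of data positions {9,10,11,12,13,14,15,24,25,26,27,28,29,30,31} = 1⊕1⊕0⊕0⊕0⊕0⊕1⊕1⊕0⊕1⊕0⊕0⊕1⊕0⊕0 = 0
p16 = XOR of data positions {17,18,19,20,21,22,23,24,25,26,27,28,29,30,31} = 0⊕1⊕0⊕0⊕1⊕0⊕1⊕1⊕0⊕1⊕0⊕0⊕1⊕0⊕0 = 0
Codeword b1..b31 = 1110110011000010010010110100100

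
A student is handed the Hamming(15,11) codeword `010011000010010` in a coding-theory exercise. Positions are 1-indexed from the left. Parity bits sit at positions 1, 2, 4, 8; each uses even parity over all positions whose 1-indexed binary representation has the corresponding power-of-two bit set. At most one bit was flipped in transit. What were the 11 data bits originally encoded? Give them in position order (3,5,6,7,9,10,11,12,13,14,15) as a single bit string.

01100010010

s1: b1⊕b3⊕b5⊕b7⊕b9⊕b11⊕b13⊕b15 = 0⊕0⊕1⊕0⊕0⊕1⊕0⊕0 = 0
s2: b2⊕b3⊕b6⊕b7⊕b10⊕b11⊕b14⊕b15 = 1⊕0⊕1⊕0⊕0⊕1⊕1⊕0 = 0
s4: b4⊕b5⊕b6⊕b7⊕b12⊕b13⊕b14⊕b15 = 0⊕1⊕1⊕0⊕0⊕0⊕1⊕0 = 1
s8: b8⊕b9⊕b10⊕b11⊕b12⊕b13⊕b14⊕b15 = 0⊕0⊕0⊕1⊕0⊕0⊕1⊕0 = 0
Syndrome (s8...s1) = 0100 → position 4.
Flip bit 4: corrected codeword = 010111000010010
Data bits at positions 3,5,6,7,9,10,11,12,13,14,15: 01100010010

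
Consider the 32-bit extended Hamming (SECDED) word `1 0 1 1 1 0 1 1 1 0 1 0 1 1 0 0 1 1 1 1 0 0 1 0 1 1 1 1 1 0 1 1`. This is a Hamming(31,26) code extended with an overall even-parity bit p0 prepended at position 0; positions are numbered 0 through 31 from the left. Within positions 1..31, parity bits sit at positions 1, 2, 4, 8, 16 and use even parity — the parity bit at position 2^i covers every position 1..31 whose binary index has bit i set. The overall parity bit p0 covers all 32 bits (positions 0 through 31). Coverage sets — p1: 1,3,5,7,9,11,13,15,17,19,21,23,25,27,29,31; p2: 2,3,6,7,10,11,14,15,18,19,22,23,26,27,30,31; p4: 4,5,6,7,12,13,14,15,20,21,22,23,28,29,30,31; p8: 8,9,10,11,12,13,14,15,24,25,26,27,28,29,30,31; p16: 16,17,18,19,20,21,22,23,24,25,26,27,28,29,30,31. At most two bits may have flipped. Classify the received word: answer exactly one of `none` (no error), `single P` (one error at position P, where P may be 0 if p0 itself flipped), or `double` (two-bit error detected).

s1: b1⊕b3⊕b5⊕b7⊕b9⊕b11⊕b13⊕b15⊕b17⊕b19⊕b21⊕b23⊕b25⊕b27⊕b29⊕b31 = 0⊕1⊕0⊕1⊕0⊕0⊕1⊕0⊕1⊕1⊕0⊕0⊕1⊕1⊕0⊕1 = 0
s2: b2⊕b3⊕b6⊕b7⊕b10⊕b11⊕b14⊕b15⊕b18⊕b19⊕b22⊕b23⊕b26⊕b27⊕b30⊕b31 = 1⊕1⊕1⊕1⊕1⊕0⊕0⊕0⊕1⊕1⊕1⊕0⊕1⊕1⊕1⊕1 = 0
s4: b4⊕b5⊕b6⊕b7⊕b12⊕b13⊕b14⊕b15⊕b20⊕b21⊕b22⊕b23⊕b28⊕b29⊕b30⊕b31 = 1⊕0⊕1⊕1⊕1⊕1⊕0⊕0⊕0⊕0⊕1⊕0⊕1⊕0⊕1⊕1 = 1
s8: b8⊕b9⊕b10⊕b11⊕b12⊕b13⊕b14⊕b15⊕b24⊕b25⊕b26⊕b27⊕b28⊕b29⊕b30⊕b31 = 1⊕0⊕1⊕0⊕1⊕1⊕0⊕0⊕1⊕1⊕1⊕1⊕1⊕0⊕1⊕1 = 1
s16: b16⊕b17⊕b18⊕b19⊕b20⊕b21⊕b22⊕b23⊕b24⊕b25⊕b26⊕b27⊕b28⊕b29⊕b30⊕b31 = 1⊕1⊕1⊕1⊕0⊕0⊕1⊕0⊕1⊕1⊕1⊕1⊕1⊕0⊕1⊕1 = 0
Syndrome (s16...s1) = 01100 → position 12.
Overall parity (XOR of all 32 bits, including p0): 1⊕0⊕1⊕1⊕1⊕0⊕1⊕1⊕1⊕0⊕1⊕0⊕1⊕1⊕0⊕0⊕1⊕1⊕1⊕1⊕0⊕0⊕1⊕0⊕1⊕1⊕1⊕1⊕1⊕0⊕1⊕1 = 0
Overall=0, syndrome position=12 → double-bit error detected (uncorrectable).

double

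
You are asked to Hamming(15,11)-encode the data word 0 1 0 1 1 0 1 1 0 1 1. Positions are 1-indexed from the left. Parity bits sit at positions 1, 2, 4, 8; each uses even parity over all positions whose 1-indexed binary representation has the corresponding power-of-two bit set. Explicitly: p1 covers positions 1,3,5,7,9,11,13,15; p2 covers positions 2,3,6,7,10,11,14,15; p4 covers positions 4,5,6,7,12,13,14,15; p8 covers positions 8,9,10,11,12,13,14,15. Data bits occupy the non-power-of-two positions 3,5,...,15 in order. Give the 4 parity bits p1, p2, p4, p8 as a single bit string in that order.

Place data bits at non-power-of-two positions: b3=0, b5=1, b6=0, b7=1, b9=1, b10=0, b11=1, b12=1, b13=0, b14=1, b15=1.
p1 = XOR of data positions {3,5,7,9,11,13,15} = 0⊕1⊕1⊕1⊕1⊕0⊕1 = 1
p2 = XOR of data positions {3,6,7,10,11,14,15} = 0⊕0⊕1⊕0⊕1⊕1⊕1 = 0
p4 = XOR of data positions {5,6,7,12,13,14,15} = 1⊕0⊕1⊕1⊕0⊕1⊕1 = 1
p8 = XOR of data positions {9,10,11,12,13,14,15} = 1⊕0⊕1⊕1⊕0⊕1⊕1 = 1
Parity bits p1,p2,p4,p8 = 1011

1011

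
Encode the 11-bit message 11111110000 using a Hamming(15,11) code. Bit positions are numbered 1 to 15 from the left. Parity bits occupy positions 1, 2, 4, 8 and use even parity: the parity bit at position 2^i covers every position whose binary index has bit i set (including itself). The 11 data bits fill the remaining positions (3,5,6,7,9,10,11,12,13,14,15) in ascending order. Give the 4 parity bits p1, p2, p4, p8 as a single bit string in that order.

1111

Place data bits at non-power-of-two positions: b3=1, b5=1, b6=1, b7=1, b9=1, b10=1, b11=1, b12=0, b13=0, b14=0, b15=0.
p1 = XOR of data positions {3,5,7,9,11,13,15} = 1⊕1⊕1⊕1⊕1⊕0⊕0 = 1
p2 = XOR of data positions {3,6,7,10,11,14,15} = 1⊕1⊕1⊕1⊕1⊕0⊕0 = 1
p4 = XOR of data positions {5,6,7,12,13,14,15} = 1⊕1⊕1⊕0⊕0⊕0⊕0 = 1
p8 = XOR of data positions {9,10,11,12,13,14,15} = 1⊕1⊕1⊕0⊕0⊕0⊕0 = 1
Parity bits p1,p2,p4,p8 = 1111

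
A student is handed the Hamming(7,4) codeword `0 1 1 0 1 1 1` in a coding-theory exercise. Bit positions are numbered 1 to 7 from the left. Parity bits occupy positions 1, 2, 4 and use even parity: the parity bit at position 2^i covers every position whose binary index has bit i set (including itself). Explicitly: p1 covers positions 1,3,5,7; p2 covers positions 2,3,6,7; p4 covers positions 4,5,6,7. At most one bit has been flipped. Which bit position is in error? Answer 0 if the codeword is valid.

s1: b1⊕b3⊕b5⊕b7 = 0⊕1⊕1⊕1 = 1
s2: b2⊕b3⊕b6⊕b7 = 1⊕1⊕1⊕1 = 0
s4: b4⊕b5⊕b6⊕b7 = 0⊕1⊕1⊕1 = 1
Syndrome (s4...s1) = 101 → position 5.

5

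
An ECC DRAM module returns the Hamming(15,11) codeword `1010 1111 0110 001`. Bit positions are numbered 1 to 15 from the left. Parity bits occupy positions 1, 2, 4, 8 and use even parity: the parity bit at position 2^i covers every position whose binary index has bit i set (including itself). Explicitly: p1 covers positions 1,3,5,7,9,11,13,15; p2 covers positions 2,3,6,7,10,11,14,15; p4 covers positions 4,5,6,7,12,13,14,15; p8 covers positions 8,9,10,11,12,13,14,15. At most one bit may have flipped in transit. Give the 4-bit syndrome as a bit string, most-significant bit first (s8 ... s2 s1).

s1: b1⊕b3⊕b5⊕b7⊕b9⊕b11⊕b13⊕b15 = 1⊕1⊕1⊕1⊕0⊕1⊕0⊕1 = 0
s2: b2⊕b3⊕b6⊕b7⊕b10⊕b11⊕b14⊕b15 = 0⊕1⊕1⊕1⊕1⊕1⊕0⊕1 = 0
s4: b4⊕b5⊕b6⊕b7⊕b12⊕b13⊕b14⊕b15 = 0⊕1⊕1⊕1⊕0⊕0⊕0⊕1 = 0
s8: b8⊕b9⊕b10⊕b11⊕b12⊕b13⊕b14⊕b15 = 1⊕0⊕1⊕1⊕0⊕0⊕0⊕1 = 0
Syndrome (s8...s1) = 0000 → position 0 (no error).

0000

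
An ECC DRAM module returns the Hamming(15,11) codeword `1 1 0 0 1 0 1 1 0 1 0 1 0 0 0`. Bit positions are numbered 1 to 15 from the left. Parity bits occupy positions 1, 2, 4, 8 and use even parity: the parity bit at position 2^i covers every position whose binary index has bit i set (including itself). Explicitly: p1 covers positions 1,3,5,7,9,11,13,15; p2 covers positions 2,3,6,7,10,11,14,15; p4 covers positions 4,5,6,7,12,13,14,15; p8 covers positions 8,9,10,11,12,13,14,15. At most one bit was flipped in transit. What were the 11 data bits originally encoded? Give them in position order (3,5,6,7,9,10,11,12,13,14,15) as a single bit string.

s1: b1⊕b3⊕b5⊕b7⊕b9⊕b11⊕b13⊕b15 = 1⊕0⊕1⊕1⊕0⊕0⊕0⊕0 = 1
s2: b2⊕b3⊕b6⊕b7⊕b10⊕b11⊕b14⊕b15 = 1⊕0⊕0⊕1⊕1⊕0⊕0⊕0 = 1
s4: b4⊕b5⊕b6⊕b7⊕b12⊕b13⊕b14⊕b15 = 0⊕1⊕0⊕1⊕1⊕0⊕0⊕0 = 1
s8: b8⊕b9⊕b10⊕b11⊕b12⊕b13⊕b14⊕b15 = 1⊕0⊕1⊕0⊕1⊕0⊕0⊕0 = 1
Syndrome (s8...s1) = 1111 → position 15.
Flip bit 15: corrected codeword = 110010110101001
Data bits at positions 3,5,6,7,9,10,11,12,13,14,15: 01010101001

01010101001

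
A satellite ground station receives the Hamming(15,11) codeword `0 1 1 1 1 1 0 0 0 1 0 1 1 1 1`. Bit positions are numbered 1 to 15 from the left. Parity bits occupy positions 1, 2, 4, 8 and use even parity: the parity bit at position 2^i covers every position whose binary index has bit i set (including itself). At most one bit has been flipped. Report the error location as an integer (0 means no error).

12

s1: b1⊕b3⊕b5⊕b7⊕b9⊕b11⊕b13⊕b15 = 0⊕1⊕1⊕0⊕0⊕0⊕1⊕1 = 0
s2: b2⊕b3⊕b6⊕b7⊕b10⊕b11⊕b14⊕b15 = 1⊕1⊕1⊕0⊕1⊕0⊕1⊕1 = 0
s4: b4⊕b5⊕b6⊕b7⊕b12⊕b13⊕b14⊕b15 = 1⊕1⊕1⊕0⊕1⊕1⊕1⊕1 = 1
s8: b8⊕b9⊕b10⊕b11⊕b12⊕b13⊕b14⊕b15 = 0⊕0⊕1⊕0⊕1⊕1⊕1⊕1 = 1
Syndrome (s8...s1) = 1100 → position 12.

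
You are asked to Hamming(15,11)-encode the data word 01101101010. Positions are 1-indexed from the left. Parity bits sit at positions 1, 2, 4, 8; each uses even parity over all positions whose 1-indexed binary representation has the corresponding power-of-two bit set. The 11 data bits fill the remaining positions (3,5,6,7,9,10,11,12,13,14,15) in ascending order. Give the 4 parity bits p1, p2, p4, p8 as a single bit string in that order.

Place data bits at non-power-of-two positions: b3=0, b5=1, b6=1, b7=0, b9=1, b10=1, b11=0, b12=1, b13=0, b14=1, b15=0.
p1 = XOR of data positions {3,5,7,9,11,13,15} = 0⊕1⊕0⊕1⊕0⊕0⊕0 = 0
p2 = XOR of data positions {3,6,7,10,11,14,15} = 0⊕1⊕0⊕1⊕0⊕1⊕0 = 1
p4 = XOR of data positions {5,6,7,12,13,14,15} = 1⊕1⊕0⊕1⊕0⊕1⊕0 = 0
p8 = XOR of data positions {9,10,11,12,13,14,15} = 1⊕1⊕0⊕1⊕0⊕1⊕0 = 0
Parity bits p1,p2,p4,p8 = 0100

0100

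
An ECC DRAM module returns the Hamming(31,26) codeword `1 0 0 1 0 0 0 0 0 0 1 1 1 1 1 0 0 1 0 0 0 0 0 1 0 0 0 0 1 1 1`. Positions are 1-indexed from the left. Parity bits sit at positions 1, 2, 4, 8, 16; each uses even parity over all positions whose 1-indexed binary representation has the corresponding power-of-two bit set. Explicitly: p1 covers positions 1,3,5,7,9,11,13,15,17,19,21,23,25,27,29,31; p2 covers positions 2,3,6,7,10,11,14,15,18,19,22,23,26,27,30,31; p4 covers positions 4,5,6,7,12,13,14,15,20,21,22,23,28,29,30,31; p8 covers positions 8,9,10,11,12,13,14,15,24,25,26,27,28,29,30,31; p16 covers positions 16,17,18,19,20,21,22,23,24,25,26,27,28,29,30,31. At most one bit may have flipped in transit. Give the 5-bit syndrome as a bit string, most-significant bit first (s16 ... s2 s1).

s1: b1⊕b3⊕b5⊕b7⊕b9⊕b11⊕b13⊕b15⊕b17⊕b19⊕b21⊕b23⊕b25⊕b27⊕b29⊕b31 = 1⊕0⊕0⊕0⊕0⊕1⊕1⊕1⊕0⊕0⊕0⊕0⊕0⊕0⊕1⊕1 = 0
s2: b2⊕b3⊕b6⊕b7⊕b10⊕b11⊕b14⊕b15⊕b18⊕b19⊕b22⊕b23⊕b26⊕b27⊕b30⊕b31 = 0⊕0⊕0⊕0⊕0⊕1⊕1⊕1⊕1⊕0⊕0⊕0⊕0⊕0⊕1⊕1 = 0
s4: b4⊕b5⊕b6⊕b7⊕b12⊕b13⊕b14⊕b15⊕b20⊕b21⊕b22⊕b23⊕b28⊕b29⊕b30⊕b31 = 1⊕0⊕0⊕0⊕1⊕1⊕1⊕1⊕0⊕0⊕0⊕0⊕0⊕1⊕1⊕1 = 0
s8: b8⊕b9⊕b10⊕b11⊕b12⊕b13⊕b14⊕b15⊕b24⊕b25⊕b26⊕b27⊕b28⊕b29⊕b30⊕b31 = 0⊕0⊕0⊕1⊕1⊕1⊕1⊕1⊕1⊕0⊕0⊕0⊕0⊕1⊕1⊕1 = 1
s16: b16⊕b17⊕b18⊕b19⊕b20⊕b21⊕b22⊕b23⊕b24⊕b25⊕b26⊕b27⊕b28⊕b29⊕b30⊕b31 = 0⊕0⊕1⊕0⊕0⊕0⊕0⊕0⊕1⊕0⊕0⊕0⊕0⊕1⊕1⊕1 = 1
Syndrome (s16...s1) = 11000 → position 24.

11000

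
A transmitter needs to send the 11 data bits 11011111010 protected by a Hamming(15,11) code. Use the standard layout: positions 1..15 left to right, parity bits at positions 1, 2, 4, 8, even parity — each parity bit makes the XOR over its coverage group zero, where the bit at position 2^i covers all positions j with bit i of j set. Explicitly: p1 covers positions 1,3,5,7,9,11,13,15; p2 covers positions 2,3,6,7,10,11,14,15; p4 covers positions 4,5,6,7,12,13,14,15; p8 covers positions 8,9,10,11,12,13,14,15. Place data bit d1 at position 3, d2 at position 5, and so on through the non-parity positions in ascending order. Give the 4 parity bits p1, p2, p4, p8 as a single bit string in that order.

Place data bits at non-power-of-two positions: b3=1, b5=1, b6=0, b7=1, b9=1, b10=1, b11=1, b12=1, b13=0, b14=1, b15=0.
p1 = XOR of data positions {3,5,7,9,11,13,15} = 1⊕1⊕1⊕1⊕1⊕0⊕0 = 1
p2 = XOR of data positions {3,6,7,10,11,14,15} = 1⊕0⊕1⊕1⊕1⊕1⊕0 = 1
p4 = XOR of data positions {5,6,7,12,13,14,15} = 1⊕0⊕1⊕1⊕0⊕1⊕0 = 0
p8 = XOR of data positions {9,10,11,12,13,14,15} = 1⊕1⊕1⊕1⊕0⊕1⊕0 = 1
Parity bits p1,p2,p4,p8 = 1101

1101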